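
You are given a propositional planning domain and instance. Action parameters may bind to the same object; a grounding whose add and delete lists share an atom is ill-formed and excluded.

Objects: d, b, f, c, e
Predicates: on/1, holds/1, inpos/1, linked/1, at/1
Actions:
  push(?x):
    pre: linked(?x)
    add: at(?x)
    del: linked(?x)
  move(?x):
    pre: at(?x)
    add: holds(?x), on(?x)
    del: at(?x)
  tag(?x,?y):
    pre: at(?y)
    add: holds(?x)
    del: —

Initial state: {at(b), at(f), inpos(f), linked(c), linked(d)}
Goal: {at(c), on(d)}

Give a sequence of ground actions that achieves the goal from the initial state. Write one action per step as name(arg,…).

push(d); push(c); move(d)

1. push(d)  →  {at(b), at(d), at(f), inpos(f), linked(c)}
2. push(c)  →  {at(b), at(c), at(d), at(f), inpos(f)}
3. move(d)  →  {at(b), at(c), at(f), holds(d), inpos(f), on(d)}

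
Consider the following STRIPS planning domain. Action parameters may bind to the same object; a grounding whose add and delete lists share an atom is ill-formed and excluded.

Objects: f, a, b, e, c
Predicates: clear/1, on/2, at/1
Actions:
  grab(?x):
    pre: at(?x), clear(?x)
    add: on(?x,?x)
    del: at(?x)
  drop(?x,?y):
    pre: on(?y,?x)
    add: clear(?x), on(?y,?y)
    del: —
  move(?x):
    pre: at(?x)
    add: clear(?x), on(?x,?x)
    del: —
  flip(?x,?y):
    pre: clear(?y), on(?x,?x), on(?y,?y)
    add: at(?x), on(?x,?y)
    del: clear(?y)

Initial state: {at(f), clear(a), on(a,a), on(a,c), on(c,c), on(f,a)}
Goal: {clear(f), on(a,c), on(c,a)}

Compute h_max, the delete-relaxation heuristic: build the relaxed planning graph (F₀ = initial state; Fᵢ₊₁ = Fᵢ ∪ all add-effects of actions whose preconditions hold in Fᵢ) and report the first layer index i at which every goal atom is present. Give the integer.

1

F0 = init (6 atoms)
F1 = F0 ∪ {at(a), at(c), clear(c), clear(f), on(c,a), on(f,f)}  (12 atoms)
goal ⊆ F1  ⇒  h_max = 1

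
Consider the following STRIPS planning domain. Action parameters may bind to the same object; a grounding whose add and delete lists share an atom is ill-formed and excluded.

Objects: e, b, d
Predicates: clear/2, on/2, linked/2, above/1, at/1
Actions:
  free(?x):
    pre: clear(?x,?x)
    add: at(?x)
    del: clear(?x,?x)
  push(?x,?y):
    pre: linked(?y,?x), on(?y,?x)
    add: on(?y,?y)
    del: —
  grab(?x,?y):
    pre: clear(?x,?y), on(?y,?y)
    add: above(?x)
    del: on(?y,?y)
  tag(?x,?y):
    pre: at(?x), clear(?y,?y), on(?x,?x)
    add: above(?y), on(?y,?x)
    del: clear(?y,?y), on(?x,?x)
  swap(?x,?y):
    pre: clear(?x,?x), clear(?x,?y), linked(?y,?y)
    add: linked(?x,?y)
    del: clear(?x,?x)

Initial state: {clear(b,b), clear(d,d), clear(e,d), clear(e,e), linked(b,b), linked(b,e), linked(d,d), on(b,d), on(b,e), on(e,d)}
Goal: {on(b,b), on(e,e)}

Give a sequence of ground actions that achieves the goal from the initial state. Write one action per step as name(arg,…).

1. push(e,b)  →  {clear(b,b), clear(d,d), clear(e,d), clear(e,e), linked(b,b), linked(b,e), linked(d,d), on(b,b), on(b,d), on(b,e), on(e,d)}
2. swap(e,d)  →  {clear(b,b), clear(d,d), clear(e,d), linked(b,b), linked(b,e), linked(d,d), linked(e,d), on(b,b), on(b,d), on(b,e), on(e,d)}
3. push(d,e)  →  {clear(b,b), clear(d,d), clear(e,d), linked(b,b), linked(b,e), linked(d,d), linked(e,d), on(b,b), on(b,d), on(b,e), on(e,d), on(e,e)}

push(e,b); swap(e,d); push(d,e)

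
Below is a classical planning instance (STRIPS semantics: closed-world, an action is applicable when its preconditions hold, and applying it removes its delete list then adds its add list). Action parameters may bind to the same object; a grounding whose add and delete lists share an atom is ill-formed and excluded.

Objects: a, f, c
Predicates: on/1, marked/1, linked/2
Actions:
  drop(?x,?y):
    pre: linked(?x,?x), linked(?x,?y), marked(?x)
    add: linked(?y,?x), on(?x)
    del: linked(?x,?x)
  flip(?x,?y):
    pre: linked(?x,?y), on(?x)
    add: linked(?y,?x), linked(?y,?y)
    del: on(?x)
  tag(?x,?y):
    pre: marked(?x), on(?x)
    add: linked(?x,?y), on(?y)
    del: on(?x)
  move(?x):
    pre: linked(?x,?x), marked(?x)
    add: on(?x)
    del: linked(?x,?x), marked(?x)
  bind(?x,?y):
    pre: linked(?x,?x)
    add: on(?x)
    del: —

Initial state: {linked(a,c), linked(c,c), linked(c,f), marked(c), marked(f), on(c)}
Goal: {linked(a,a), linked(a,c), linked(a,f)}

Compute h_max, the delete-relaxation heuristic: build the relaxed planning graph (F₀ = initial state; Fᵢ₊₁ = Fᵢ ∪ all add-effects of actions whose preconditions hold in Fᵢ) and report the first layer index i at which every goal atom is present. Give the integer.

3

F0 = init (6 atoms)
F1 = F0 ∪ {linked(c,a), linked(f,c), linked(f,f), on(a), on(f)}  (11 atoms)
F2 = F1 ∪ {linked(a,a), linked(f,a)}  (13 atoms)
F3 = F2 ∪ {linked(a,f)}  (14 atoms)
goal ⊆ F3  ⇒  h_max = 3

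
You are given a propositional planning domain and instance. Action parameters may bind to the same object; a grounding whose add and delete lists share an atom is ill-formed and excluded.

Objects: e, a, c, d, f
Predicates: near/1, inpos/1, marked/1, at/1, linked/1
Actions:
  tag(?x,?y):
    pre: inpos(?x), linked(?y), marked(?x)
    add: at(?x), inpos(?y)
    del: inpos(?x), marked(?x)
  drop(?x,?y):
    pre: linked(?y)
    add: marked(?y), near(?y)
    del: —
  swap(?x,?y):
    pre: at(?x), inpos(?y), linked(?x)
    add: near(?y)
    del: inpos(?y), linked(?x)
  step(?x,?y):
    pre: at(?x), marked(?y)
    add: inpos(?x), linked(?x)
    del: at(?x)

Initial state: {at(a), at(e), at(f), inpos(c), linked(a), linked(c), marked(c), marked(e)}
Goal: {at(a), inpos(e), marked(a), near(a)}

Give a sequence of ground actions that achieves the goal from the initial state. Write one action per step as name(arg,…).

drop(e,a); step(e,e)

1. drop(e,a)  →  {at(a), at(e), at(f), inpos(c), linked(a), linked(c), marked(a), marked(c), marked(e), near(a)}
2. step(e,e)  →  {at(a), at(f), inpos(c), inpos(e), linked(a), linked(c), linked(e), marked(a), marked(c), marked(e), near(a)}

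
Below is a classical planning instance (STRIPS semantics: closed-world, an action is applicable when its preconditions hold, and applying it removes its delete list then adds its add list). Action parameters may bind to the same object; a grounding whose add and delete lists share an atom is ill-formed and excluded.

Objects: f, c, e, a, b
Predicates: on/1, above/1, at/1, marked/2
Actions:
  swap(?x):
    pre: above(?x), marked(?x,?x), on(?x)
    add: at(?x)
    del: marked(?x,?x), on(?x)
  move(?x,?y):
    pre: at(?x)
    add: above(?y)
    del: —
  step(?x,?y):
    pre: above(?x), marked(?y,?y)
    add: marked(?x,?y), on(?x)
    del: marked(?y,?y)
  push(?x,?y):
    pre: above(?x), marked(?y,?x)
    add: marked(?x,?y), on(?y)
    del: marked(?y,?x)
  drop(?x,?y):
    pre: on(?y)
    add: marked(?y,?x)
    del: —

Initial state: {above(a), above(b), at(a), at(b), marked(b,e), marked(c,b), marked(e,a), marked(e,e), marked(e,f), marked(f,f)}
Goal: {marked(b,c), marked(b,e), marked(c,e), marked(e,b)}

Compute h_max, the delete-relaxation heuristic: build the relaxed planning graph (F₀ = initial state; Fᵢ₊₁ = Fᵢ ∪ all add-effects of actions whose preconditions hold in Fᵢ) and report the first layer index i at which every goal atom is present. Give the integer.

2

F0 = init (10 atoms)
F1 = F0 ∪ {above(c), above(e), above(f), marked(a,e), marked(a,f), marked(b,c), marked(b,f), on(a), on(b), on(c), on(e)}  (21 atoms)
F2 = F1 ∪ {at(e), marked(a,a), marked(a,b), marked(a,c), marked(b,a), marked(b,b), marked(c,a), marked(c,c), marked(c,e), marked(c,f), marked(e,b), marked(e,c), marked(f,a), marked(f,b), marked(f,e), on(f)}  (37 atoms)
goal ⊆ F2  ⇒  h_max = 2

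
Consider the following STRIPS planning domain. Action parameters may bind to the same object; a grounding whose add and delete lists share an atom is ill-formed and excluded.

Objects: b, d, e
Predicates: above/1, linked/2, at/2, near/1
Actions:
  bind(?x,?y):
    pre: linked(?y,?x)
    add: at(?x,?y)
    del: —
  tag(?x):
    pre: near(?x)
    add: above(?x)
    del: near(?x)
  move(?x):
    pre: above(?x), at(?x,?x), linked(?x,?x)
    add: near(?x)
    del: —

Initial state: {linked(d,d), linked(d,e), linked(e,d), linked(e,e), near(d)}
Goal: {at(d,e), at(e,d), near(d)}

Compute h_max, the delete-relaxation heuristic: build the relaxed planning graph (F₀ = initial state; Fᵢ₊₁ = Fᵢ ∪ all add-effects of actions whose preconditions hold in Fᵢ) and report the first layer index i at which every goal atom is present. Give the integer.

1

F0 = init (5 atoms)
F1 = F0 ∪ {above(d), at(d,d), at(d,e), at(e,d), at(e,e)}  (10 atoms)
goal ⊆ F1  ⇒  h_max = 1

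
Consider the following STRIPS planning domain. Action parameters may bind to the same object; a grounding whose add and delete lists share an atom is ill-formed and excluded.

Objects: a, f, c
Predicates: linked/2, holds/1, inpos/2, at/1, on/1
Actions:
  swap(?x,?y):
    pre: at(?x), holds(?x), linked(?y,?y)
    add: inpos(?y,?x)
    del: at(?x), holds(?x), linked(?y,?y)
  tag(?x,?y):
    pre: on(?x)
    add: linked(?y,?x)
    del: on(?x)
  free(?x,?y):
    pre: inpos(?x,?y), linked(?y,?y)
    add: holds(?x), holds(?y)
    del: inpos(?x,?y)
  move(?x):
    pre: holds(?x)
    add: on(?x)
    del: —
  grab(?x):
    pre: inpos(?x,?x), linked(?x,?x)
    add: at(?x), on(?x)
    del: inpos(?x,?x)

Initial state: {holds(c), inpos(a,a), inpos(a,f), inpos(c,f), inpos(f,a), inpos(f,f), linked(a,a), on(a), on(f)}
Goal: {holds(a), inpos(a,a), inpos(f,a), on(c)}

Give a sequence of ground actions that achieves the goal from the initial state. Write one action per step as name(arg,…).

1. tag(f,f)  →  {holds(c), inpos(a,a), inpos(a,f), inpos(c,f), inpos(f,a), inpos(f,f), linked(a,a), linked(f,f), on(a)}
2. free(a,f)  →  {holds(a), holds(c), holds(f), inpos(a,a), inpos(c,f), inpos(f,a), inpos(f,f), linked(a,a), linked(f,f), on(a)}
3. move(c)  →  {holds(a), holds(c), holds(f), inpos(a,a), inpos(c,f), inpos(f,a), inpos(f,f), linked(a,a), linked(f,f), on(a), on(c)}

tag(f,f); free(a,f); move(c)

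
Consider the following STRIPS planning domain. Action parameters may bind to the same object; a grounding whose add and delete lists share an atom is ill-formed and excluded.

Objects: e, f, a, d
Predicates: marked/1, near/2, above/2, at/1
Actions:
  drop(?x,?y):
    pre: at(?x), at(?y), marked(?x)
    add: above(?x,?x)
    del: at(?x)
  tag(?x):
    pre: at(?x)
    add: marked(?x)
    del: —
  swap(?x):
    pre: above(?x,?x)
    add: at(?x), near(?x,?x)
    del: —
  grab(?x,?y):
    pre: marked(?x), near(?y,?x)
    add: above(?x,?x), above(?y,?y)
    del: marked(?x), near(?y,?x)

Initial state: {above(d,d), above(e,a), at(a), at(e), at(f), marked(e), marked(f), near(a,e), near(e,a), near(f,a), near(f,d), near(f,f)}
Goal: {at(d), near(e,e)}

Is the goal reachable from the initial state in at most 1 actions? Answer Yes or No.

No

1. drop(e,e)  →  {above(d,d), above(e,a), above(e,e), at(a), at(f), marked(e), marked(f), near(a,e), near(e,a), near(f,a), near(f,d), near(f,f)}
2. swap(e)  →  {above(d,d), above(e,a), above(e,e), at(a), at(e), at(f), marked(e), marked(f), near(a,e), near(e,a), near(e,e), near(f,a), near(f,d), near(f,f)}
3. swap(d)  →  {above(d,d), above(e,a), above(e,e), at(a), at(d), at(e), at(f), marked(e), marked(f), near(a,e), near(d,d), near(e,a), near(e,e), near(f,a), near(f,d), near(f,f)}
optimal plan length = 3; 3 > 1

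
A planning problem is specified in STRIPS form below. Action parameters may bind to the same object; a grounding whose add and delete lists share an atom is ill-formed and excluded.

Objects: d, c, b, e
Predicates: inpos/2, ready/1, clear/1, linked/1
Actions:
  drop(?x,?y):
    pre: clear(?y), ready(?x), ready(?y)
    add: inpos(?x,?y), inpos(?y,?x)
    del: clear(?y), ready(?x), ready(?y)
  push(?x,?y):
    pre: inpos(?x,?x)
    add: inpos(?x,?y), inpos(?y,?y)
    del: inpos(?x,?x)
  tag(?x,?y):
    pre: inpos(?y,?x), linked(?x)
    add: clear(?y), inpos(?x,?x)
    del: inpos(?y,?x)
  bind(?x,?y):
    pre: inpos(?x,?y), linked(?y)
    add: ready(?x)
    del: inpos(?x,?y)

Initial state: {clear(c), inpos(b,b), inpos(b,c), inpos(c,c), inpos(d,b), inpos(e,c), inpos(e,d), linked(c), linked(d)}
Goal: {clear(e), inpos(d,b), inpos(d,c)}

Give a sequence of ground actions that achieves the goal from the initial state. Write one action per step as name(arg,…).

1. tag(d,e)  →  {clear(c), clear(e), inpos(b,b), inpos(b,c), inpos(c,c), inpos(d,b), inpos(d,d), inpos(e,c), linked(c), linked(d)}
2. push(d,c)  →  {clear(c), clear(e), inpos(b,b), inpos(b,c), inpos(c,c), inpos(d,b), inpos(d,c), inpos(e,c), linked(c), linked(d)}

tag(d,e); push(d,c)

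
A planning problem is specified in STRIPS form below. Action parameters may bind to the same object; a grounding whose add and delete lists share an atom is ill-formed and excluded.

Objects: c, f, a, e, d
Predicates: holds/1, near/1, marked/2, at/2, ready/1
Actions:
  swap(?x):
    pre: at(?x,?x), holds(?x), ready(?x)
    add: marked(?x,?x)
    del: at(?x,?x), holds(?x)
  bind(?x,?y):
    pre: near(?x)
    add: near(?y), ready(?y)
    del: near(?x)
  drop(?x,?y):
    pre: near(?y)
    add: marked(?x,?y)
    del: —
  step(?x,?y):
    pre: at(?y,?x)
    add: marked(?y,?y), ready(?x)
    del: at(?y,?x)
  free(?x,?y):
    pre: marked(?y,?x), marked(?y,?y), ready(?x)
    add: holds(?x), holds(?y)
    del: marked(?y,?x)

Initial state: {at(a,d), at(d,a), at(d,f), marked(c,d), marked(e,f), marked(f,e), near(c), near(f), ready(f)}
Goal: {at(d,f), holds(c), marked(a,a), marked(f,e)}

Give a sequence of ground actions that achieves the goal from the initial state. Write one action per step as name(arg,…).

1. drop(c,c)  →  {at(a,d), at(d,a), at(d,f), marked(c,c), marked(c,d), marked(e,f), marked(f,e), near(c), near(f), ready(f)}
2. step(d,a)  →  {at(d,a), at(d,f), marked(a,a), marked(c,c), marked(c,d), marked(e,f), marked(f,e), near(c), near(f), ready(d), ready(f)}
3. free(d,c)  →  {at(d,a), at(d,f), holds(c), holds(d), marked(a,a), marked(c,c), marked(e,f), marked(f,e), near(c), near(f), ready(d), ready(f)}

drop(c,c); step(d,a); free(d,c)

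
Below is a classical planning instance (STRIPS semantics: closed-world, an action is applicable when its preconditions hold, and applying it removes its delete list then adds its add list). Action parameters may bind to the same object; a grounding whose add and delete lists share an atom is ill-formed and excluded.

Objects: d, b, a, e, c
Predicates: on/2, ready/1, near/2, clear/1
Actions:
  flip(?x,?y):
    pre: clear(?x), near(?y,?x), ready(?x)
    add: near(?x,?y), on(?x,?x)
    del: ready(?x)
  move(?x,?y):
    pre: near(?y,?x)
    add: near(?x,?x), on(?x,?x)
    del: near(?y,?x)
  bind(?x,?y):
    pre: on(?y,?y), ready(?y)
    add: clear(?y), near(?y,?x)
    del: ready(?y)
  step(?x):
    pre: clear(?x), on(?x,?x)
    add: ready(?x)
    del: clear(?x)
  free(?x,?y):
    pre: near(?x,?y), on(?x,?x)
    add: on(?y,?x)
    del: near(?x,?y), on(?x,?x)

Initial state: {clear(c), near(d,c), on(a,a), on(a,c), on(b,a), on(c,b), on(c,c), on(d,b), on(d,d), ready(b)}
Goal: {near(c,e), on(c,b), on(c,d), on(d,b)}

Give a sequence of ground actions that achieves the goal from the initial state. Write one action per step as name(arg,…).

step(c); bind(e,c); free(d,c)

1. step(c)  →  {near(d,c), on(a,a), on(a,c), on(b,a), on(c,b), on(c,c), on(d,b), on(d,d), ready(b), ready(c)}
2. bind(e,c)  →  {clear(c), near(c,e), near(d,c), on(a,a), on(a,c), on(b,a), on(c,b), on(c,c), on(d,b), on(d,d), ready(b)}
3. free(d,c)  →  {clear(c), near(c,e), on(a,a), on(a,c), on(b,a), on(c,b), on(c,c), on(c,d), on(d,b), ready(b)}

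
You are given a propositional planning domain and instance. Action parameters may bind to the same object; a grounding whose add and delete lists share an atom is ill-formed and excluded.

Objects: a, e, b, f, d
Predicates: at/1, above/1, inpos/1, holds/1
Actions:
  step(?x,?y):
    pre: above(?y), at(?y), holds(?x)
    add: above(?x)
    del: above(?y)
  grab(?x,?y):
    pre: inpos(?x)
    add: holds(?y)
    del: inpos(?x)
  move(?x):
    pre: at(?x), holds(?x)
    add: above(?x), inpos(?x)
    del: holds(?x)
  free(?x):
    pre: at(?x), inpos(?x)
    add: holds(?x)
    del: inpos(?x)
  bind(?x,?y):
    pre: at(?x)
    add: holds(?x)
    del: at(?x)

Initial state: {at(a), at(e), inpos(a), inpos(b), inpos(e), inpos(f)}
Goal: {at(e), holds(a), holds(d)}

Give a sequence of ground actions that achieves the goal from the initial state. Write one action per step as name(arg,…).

grab(a,a); grab(e,d)

1. grab(a,a)  →  {at(a), at(e), holds(a), inpos(b), inpos(e), inpos(f)}
2. grab(e,d)  →  {at(a), at(e), holds(a), holds(d), inpos(b), inpos(f)}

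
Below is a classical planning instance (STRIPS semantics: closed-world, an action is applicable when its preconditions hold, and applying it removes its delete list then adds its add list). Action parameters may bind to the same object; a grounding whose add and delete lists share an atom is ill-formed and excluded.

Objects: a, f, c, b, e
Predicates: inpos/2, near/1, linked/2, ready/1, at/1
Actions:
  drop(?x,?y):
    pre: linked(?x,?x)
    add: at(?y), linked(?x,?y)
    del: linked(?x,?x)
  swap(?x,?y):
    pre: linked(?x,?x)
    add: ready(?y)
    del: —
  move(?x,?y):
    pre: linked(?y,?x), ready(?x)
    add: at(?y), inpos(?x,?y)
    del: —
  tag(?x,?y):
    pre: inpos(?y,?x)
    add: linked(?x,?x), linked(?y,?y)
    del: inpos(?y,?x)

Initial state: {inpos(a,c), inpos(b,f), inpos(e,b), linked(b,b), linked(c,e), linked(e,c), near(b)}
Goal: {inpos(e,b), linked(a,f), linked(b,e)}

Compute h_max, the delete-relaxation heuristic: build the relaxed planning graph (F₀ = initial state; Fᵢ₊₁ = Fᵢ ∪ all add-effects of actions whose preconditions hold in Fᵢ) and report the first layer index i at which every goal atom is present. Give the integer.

F0 = init (7 atoms)
F1 = F0 ∪ {at(a), at(c), at(e), at(f), linked(a,a), linked(b,a), linked(b,c), linked(b,e), linked(b,f), linked(c,c), linked(e,e), linked(f,f), ready(a), ready(b), ready(c), ready(e), ready(f)}  (24 atoms)
F2 = F1 ∪ {at(b), inpos(a,a), inpos(a,b), inpos(b,b), inpos(c,b), inpos(c,c), inpos(c,e), inpos(e,c), inpos(e,e), inpos(f,b), inpos(f,f), linked(a,b), linked(a,c), linked(a,e), linked(a,f), linked(c,a), linked(c,b), linked(c,f), linked(e,a), linked(e,b), linked(e,f), linked(f,a), linked(f,b), linked(f,c), linked(f,e)}  (49 atoms)
goal ⊆ F2  ⇒  h_max = 2

2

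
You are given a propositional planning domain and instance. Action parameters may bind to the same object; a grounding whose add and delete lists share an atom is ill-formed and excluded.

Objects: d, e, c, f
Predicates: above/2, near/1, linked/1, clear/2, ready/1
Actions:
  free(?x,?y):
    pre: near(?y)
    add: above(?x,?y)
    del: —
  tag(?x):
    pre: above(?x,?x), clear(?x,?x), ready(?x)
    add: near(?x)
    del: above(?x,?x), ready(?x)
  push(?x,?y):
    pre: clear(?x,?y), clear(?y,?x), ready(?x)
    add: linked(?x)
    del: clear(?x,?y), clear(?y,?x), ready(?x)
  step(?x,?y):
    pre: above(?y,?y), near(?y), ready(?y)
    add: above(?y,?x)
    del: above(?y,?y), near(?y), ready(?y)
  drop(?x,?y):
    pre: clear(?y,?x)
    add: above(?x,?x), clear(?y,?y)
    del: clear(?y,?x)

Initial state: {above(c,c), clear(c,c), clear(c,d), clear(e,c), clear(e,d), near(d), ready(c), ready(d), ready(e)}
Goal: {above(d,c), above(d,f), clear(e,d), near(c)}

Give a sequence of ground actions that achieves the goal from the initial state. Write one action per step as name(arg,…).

free(d,d); tag(c); free(d,c); step(f,d)

1. free(d,d)  →  {above(c,c), above(d,d), clear(c,c), clear(c,d), clear(e,c), clear(e,d), near(d), ready(c), ready(d), ready(e)}
2. tag(c)  →  {above(d,d), clear(c,c), clear(c,d), clear(e,c), clear(e,d), near(c), near(d), ready(d), ready(e)}
3. free(d,c)  →  {above(d,c), above(d,d), clear(c,c), clear(c,d), clear(e,c), clear(e,d), near(c), near(d), ready(d), ready(e)}
4. step(f,d)  →  {above(d,c), above(d,f), clear(c,c), clear(c,d), clear(e,c), clear(e,d), near(c), ready(e)}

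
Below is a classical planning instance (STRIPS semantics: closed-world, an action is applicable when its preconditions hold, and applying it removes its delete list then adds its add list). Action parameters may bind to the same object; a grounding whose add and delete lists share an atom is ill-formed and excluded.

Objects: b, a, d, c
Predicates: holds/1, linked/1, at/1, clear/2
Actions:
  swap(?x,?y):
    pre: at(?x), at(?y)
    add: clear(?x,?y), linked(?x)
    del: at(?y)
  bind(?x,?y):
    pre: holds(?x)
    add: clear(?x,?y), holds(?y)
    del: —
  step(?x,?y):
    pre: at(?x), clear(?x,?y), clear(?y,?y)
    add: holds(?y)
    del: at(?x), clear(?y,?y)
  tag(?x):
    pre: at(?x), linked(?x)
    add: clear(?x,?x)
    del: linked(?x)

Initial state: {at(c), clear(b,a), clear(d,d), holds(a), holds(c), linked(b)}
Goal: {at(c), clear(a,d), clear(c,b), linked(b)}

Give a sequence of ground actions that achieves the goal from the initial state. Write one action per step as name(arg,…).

1. bind(a,d)  →  {at(c), clear(a,d), clear(b,a), clear(d,d), holds(a), holds(c), holds(d), linked(b)}
2. bind(c,b)  →  {at(c), clear(a,d), clear(b,a), clear(c,b), clear(d,d), holds(a), holds(b), holds(c), holds(d), linked(b)}

bind(a,d); bind(c,b)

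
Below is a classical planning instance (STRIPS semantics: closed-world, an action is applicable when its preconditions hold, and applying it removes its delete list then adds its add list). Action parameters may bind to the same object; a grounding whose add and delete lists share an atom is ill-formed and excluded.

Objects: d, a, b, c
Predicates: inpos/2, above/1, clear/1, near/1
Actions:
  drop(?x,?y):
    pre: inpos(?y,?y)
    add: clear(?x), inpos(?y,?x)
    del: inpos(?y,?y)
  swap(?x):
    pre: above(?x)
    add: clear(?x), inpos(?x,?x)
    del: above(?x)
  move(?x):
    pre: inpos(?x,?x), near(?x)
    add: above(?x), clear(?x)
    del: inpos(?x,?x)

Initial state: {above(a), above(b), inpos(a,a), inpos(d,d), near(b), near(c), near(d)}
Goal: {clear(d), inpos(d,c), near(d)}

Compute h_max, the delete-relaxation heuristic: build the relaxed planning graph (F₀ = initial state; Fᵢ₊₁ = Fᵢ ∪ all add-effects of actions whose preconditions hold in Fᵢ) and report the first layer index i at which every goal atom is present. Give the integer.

F0 = init (7 atoms)
F1 = F0 ∪ {above(d), clear(a), clear(b), clear(c), clear(d), inpos(a,b), inpos(a,c), inpos(a,d), inpos(b,b), inpos(d,a), inpos(d,b), inpos(d,c)}  (19 atoms)
goal ⊆ F1  ⇒  h_max = 1

1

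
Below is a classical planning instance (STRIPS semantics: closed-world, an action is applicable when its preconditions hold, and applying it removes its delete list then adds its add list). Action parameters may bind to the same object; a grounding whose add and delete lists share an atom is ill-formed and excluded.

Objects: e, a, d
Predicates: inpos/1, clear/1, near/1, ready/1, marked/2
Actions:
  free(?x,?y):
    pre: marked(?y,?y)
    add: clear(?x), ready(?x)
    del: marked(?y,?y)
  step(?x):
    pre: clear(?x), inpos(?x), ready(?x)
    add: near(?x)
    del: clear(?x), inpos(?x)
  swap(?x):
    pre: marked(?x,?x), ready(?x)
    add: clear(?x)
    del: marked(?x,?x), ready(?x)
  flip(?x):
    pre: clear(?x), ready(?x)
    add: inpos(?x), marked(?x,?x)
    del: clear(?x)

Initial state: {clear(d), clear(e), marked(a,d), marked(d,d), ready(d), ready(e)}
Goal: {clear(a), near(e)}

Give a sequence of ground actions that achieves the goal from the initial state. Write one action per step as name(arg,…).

1. free(a,d)  →  {clear(a), clear(d), clear(e), marked(a,d), ready(a), ready(d), ready(e)}
2. flip(e)  →  {clear(a), clear(d), inpos(e), marked(a,d), marked(e,e), ready(a), ready(d), ready(e)}
3. free(e,e)  →  {clear(a), clear(d), clear(e), inpos(e), marked(a,d), ready(a), ready(d), ready(e)}
4. step(e)  →  {clear(a), clear(d), marked(a,d), near(e), ready(a), ready(d), ready(e)}

free(a,d); flip(e); free(e,e); step(e)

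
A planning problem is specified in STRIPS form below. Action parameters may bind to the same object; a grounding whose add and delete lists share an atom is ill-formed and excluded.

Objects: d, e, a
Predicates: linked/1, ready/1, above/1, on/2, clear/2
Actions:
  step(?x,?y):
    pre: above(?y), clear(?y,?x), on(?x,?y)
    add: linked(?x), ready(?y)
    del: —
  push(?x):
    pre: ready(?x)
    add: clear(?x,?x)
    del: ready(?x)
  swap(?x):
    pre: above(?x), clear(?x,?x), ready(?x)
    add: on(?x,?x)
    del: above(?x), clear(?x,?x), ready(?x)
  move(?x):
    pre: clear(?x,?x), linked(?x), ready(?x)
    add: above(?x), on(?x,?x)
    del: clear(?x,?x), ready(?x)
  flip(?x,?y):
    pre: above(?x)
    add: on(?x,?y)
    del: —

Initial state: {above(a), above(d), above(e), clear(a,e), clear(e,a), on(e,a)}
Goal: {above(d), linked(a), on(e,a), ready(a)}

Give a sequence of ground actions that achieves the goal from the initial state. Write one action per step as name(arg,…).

1. step(e,a)  →  {above(a), above(d), above(e), clear(a,e), clear(e,a), linked(e), on(e,a), ready(a)}
2. flip(a,e)  →  {above(a), above(d), above(e), clear(a,e), clear(e,a), linked(e), on(a,e), on(e,a), ready(a)}
3. step(a,e)  →  {above(a), above(d), above(e), clear(a,e), clear(e,a), linked(a), linked(e), on(a,e), on(e,a), ready(a), ready(e)}

step(e,a); flip(a,e); step(a,e)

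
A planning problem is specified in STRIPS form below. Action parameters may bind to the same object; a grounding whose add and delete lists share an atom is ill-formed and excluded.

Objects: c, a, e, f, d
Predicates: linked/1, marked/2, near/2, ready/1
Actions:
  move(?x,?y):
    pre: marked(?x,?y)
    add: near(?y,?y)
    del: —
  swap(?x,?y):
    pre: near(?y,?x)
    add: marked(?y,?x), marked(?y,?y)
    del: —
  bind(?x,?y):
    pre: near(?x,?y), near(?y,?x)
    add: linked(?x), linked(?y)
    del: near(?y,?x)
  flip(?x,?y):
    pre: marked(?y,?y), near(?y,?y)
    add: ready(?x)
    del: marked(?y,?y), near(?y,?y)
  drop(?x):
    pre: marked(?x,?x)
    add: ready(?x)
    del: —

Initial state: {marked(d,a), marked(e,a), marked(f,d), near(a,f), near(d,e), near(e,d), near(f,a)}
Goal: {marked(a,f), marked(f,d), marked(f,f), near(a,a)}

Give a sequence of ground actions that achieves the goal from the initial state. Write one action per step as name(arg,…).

move(e,a); swap(a,f); swap(f,a)

1. move(e,a)  →  {marked(d,a), marked(e,a), marked(f,d), near(a,a), near(a,f), near(d,e), near(e,d), near(f,a)}
2. swap(a,f)  →  {marked(d,a), marked(e,a), marked(f,a), marked(f,d), marked(f,f), near(a,a), near(a,f), near(d,e), near(e,d), near(f,a)}
3. swap(f,a)  →  {marked(a,a), marked(a,f), marked(d,a), marked(e,a), marked(f,a), marked(f,d), marked(f,f), near(a,a), near(a,f), near(d,e), near(e,d), near(f,a)}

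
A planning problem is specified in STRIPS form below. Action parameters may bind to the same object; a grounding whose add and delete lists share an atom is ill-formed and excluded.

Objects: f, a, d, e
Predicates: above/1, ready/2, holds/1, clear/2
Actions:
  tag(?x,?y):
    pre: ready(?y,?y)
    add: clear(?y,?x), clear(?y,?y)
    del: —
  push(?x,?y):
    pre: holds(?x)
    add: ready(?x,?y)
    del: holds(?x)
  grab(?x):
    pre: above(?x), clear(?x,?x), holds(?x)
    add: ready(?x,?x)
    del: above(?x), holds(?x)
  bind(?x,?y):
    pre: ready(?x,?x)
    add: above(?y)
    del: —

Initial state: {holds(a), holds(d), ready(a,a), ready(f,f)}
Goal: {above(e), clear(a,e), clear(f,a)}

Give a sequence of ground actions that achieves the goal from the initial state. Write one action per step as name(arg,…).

1. tag(a,f)  →  {clear(f,a), clear(f,f), holds(a), holds(d), ready(a,a), ready(f,f)}
2. tag(e,a)  →  {clear(a,a), clear(a,e), clear(f,a), clear(f,f), holds(a), holds(d), ready(a,a), ready(f,f)}
3. bind(f,e)  →  {above(e), clear(a,a), clear(a,e), clear(f,a), clear(f,f), holds(a), holds(d), ready(a,a), ready(f,f)}

tag(a,f); tag(e,a); bind(f,e)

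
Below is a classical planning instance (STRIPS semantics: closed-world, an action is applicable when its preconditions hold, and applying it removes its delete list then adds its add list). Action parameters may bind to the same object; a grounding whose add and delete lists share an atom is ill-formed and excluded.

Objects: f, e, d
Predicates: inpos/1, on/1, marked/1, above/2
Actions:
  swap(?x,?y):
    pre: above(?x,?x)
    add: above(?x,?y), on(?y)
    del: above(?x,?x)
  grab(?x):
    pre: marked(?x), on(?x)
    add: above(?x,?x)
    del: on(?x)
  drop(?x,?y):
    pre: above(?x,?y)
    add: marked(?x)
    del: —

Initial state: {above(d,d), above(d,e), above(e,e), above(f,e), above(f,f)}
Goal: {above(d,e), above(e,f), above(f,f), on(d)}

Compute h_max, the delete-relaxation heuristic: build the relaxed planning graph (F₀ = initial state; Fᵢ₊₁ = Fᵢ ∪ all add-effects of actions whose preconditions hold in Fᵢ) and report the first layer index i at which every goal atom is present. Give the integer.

1

F0 = init (5 atoms)
F1 = F0 ∪ {above(d,f), above(e,d), above(e,f), above(f,d), marked(d), marked(e), marked(f), on(d), on(e), on(f)}  (15 atoms)
goal ⊆ F1  ⇒  h_max = 1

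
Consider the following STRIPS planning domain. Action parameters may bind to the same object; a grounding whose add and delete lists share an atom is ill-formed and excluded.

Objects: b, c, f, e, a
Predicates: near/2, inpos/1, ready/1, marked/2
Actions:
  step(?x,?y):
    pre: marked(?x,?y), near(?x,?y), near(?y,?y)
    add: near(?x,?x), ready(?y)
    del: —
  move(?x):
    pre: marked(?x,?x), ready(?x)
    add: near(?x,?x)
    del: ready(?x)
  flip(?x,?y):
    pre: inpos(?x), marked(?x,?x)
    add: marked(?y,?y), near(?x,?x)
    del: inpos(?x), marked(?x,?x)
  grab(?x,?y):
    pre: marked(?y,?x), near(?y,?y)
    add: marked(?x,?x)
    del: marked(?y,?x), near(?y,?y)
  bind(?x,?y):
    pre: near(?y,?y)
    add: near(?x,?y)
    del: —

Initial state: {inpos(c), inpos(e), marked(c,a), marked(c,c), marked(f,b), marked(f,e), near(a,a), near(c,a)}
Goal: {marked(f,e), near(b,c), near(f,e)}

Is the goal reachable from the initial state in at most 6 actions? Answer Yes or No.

Yes

1. flip(c,e)  →  {inpos(e), marked(c,a), marked(e,e), marked(f,b), marked(f,e), near(a,a), near(c,a), near(c,c)}
2. flip(e,b)  →  {marked(b,b), marked(c,a), marked(f,b), marked(f,e), near(a,a), near(c,a), near(c,c), near(e,e)}
3. bind(b,c)  →  {marked(b,b), marked(c,a), marked(f,b), marked(f,e), near(a,a), near(b,c), near(c,a), near(c,c), near(e,e)}
4. bind(f,e)  →  {marked(b,b), marked(c,a), marked(f,b), marked(f,e), near(a,a), near(b,c), near(c,a), near(c,c), near(e,e), near(f,e)}
optimal plan length = 4; 4 ≤ 6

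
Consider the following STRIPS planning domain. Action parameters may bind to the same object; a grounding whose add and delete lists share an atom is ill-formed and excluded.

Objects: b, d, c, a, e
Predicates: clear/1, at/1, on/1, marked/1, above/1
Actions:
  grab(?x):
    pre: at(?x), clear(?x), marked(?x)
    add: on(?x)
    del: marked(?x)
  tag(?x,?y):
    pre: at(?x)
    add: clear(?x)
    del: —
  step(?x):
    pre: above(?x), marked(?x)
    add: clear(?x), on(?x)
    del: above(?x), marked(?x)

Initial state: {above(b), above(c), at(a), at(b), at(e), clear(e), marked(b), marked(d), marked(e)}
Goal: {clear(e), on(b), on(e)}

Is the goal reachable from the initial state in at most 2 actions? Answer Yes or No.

1. grab(e)  →  {above(b), above(c), at(a), at(b), at(e), clear(e), marked(b), marked(d), on(e)}
2. step(b)  →  {above(c), at(a), at(b), at(e), clear(b), clear(e), marked(d), on(b), on(e)}
optimal plan length = 2; 2 ≤ 2

Yes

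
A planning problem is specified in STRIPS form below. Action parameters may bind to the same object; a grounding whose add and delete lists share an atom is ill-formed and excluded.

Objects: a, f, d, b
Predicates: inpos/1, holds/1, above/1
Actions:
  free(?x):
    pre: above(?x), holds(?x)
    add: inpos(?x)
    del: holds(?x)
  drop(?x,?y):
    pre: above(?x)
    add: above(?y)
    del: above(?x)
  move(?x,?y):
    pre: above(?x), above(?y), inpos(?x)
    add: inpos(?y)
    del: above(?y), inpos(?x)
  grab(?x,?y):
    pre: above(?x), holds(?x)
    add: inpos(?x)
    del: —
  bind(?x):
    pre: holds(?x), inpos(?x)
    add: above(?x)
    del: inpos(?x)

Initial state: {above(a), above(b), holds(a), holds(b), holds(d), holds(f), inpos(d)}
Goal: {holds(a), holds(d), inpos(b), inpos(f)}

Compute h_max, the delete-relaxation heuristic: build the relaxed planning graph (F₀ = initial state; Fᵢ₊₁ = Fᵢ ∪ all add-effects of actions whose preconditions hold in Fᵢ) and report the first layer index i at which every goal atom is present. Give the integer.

2

F0 = init (7 atoms)
F1 = F0 ∪ {above(d), above(f), inpos(a), inpos(b)}  (11 atoms)
F2 = F1 ∪ {inpos(f)}  (12 atoms)
goal ⊆ F2  ⇒  h_max = 2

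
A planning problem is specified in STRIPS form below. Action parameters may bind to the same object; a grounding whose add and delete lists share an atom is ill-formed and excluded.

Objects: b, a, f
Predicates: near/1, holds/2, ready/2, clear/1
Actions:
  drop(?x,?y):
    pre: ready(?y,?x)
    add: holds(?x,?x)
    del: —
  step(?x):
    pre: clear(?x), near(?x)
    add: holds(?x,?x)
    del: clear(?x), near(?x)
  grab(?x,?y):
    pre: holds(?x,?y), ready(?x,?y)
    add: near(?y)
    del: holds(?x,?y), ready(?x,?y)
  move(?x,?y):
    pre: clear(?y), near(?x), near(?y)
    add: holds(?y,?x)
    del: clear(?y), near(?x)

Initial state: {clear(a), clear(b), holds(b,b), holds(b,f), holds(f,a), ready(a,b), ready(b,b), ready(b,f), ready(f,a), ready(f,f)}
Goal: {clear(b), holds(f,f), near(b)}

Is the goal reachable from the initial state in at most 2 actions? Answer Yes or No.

1. drop(f,b)  →  {clear(a), clear(b), holds(b,b), holds(b,f), holds(f,a), holds(f,f), ready(a,b), ready(b,b), ready(b,f), ready(f,a), ready(f,f)}
2. grab(b,b)  →  {clear(a), clear(b), holds(b,f), holds(f,a), holds(f,f), near(b), ready(a,b), ready(b,f), ready(f,a), ready(f,f)}
optimal plan length = 2; 2 ≤ 2

Yes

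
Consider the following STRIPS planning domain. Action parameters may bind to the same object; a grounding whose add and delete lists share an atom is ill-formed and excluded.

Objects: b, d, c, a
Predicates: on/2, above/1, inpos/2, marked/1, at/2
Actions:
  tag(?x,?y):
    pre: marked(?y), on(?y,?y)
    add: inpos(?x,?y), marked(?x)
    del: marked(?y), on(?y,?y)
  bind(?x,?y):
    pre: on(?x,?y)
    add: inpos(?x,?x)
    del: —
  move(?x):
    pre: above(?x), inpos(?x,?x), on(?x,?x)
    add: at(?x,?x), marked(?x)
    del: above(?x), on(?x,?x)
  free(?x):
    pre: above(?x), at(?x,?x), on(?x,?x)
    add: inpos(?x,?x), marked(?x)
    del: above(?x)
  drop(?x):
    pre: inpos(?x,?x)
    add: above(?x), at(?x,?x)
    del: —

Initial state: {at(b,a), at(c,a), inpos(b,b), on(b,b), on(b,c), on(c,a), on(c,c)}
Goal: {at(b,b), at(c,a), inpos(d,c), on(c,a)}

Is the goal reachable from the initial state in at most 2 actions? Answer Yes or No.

1. drop(b)  →  {above(b), at(b,a), at(b,b), at(c,a), inpos(b,b), on(b,b), on(b,c), on(c,a), on(c,c)}
2. free(b)  →  {at(b,a), at(b,b), at(c,a), inpos(b,b), marked(b), on(b,b), on(b,c), on(c,a), on(c,c)}
3. tag(c,b)  →  {at(b,a), at(b,b), at(c,a), inpos(b,b), inpos(c,b), marked(c), on(b,c), on(c,a), on(c,c)}
4. tag(d,c)  →  {at(b,a), at(b,b), at(c,a), inpos(b,b), inpos(c,b), inpos(d,c), marked(d), on(b,c), on(c,a)}
optimal plan length = 4; 4 > 2

No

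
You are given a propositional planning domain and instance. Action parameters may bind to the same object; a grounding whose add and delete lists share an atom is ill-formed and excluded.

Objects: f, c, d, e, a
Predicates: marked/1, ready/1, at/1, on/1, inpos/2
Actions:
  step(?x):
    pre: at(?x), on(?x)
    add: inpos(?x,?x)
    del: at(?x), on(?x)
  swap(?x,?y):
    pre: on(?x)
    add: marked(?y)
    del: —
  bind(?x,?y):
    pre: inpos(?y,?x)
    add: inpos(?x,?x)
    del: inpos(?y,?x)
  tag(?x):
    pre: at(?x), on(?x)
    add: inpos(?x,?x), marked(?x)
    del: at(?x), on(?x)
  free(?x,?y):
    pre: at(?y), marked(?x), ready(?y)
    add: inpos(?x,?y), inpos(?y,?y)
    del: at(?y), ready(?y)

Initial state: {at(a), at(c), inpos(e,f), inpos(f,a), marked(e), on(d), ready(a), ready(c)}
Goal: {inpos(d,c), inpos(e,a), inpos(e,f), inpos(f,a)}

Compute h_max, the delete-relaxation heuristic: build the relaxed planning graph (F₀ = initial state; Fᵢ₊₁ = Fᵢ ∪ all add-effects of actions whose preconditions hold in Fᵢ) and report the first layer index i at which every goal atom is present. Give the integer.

F0 = init (8 atoms)
F1 = F0 ∪ {inpos(a,a), inpos(c,c), inpos(e,a), inpos(e,c), inpos(f,f), marked(a), marked(c), marked(d), marked(f)}  (17 atoms)
F2 = F1 ∪ {inpos(a,c), inpos(c,a), inpos(d,a), inpos(d,c), inpos(f,c)}  (22 atoms)
goal ⊆ F2  ⇒  h_max = 2

2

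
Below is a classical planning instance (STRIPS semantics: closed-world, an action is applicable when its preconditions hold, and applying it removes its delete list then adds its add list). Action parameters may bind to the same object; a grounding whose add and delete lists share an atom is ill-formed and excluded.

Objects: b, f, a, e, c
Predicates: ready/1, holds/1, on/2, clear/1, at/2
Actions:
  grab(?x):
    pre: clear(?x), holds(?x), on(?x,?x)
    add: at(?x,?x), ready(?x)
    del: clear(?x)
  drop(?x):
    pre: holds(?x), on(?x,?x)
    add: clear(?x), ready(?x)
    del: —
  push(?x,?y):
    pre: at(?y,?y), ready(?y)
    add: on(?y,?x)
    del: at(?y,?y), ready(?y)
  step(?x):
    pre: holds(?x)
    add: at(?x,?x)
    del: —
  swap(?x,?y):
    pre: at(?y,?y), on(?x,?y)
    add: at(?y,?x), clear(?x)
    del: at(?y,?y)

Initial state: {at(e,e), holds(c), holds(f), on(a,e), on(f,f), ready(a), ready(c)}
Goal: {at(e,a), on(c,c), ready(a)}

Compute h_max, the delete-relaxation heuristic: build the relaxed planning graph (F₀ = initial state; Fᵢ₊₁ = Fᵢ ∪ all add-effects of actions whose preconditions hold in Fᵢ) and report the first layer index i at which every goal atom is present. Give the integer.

F0 = init (7 atoms)
F1 = F0 ∪ {at(c,c), at(e,a), at(f,f), clear(a), clear(f), ready(f)}  (13 atoms)
F2 = F1 ∪ {on(c,a), on(c,b), on(c,c), on(c,e), on(c,f), on(f,a), on(f,b), on(f,c), on(f,e)}  (22 atoms)
goal ⊆ F2  ⇒  h_max = 2

2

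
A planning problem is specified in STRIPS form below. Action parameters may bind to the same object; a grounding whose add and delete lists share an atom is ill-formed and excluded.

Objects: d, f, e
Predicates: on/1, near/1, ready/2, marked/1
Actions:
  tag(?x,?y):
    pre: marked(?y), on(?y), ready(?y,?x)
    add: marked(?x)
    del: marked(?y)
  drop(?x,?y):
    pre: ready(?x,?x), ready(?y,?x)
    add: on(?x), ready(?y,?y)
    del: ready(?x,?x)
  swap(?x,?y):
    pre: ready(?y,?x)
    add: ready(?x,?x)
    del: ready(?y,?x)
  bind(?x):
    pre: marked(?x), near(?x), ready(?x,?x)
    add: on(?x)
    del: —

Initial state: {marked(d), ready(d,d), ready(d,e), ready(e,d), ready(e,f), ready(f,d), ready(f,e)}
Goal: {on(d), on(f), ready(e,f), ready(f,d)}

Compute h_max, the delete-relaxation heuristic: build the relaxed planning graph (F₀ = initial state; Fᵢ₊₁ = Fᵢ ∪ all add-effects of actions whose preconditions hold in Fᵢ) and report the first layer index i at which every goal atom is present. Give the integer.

F0 = init (7 atoms)
F1 = F0 ∪ {on(d), ready(e,e), ready(f,f)}  (10 atoms)
F2 = F1 ∪ {marked(e), on(e), on(f)}  (13 atoms)
goal ⊆ F2  ⇒  h_max = 2

2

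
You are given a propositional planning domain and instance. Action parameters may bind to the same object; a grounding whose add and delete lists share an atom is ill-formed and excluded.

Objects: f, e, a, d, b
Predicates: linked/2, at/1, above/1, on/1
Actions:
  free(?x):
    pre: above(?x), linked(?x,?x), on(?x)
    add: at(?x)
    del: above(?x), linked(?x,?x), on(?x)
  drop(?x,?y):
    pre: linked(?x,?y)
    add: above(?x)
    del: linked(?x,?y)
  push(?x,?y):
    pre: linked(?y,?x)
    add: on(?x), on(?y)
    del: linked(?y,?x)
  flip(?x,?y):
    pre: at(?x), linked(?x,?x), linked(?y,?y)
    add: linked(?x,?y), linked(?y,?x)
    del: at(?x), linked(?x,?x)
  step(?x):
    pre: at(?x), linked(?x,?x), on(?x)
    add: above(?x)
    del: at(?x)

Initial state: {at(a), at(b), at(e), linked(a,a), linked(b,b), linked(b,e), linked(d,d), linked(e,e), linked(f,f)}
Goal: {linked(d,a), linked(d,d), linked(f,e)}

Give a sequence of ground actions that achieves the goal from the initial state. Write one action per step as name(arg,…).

flip(e,f); flip(a,d)

1. flip(e,f)  →  {at(a), at(b), linked(a,a), linked(b,b), linked(b,e), linked(d,d), linked(e,f), linked(f,e), linked(f,f)}
2. flip(a,d)  →  {at(b), linked(a,d), linked(b,b), linked(b,e), linked(d,a), linked(d,d), linked(e,f), linked(f,e), linked(f,f)}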